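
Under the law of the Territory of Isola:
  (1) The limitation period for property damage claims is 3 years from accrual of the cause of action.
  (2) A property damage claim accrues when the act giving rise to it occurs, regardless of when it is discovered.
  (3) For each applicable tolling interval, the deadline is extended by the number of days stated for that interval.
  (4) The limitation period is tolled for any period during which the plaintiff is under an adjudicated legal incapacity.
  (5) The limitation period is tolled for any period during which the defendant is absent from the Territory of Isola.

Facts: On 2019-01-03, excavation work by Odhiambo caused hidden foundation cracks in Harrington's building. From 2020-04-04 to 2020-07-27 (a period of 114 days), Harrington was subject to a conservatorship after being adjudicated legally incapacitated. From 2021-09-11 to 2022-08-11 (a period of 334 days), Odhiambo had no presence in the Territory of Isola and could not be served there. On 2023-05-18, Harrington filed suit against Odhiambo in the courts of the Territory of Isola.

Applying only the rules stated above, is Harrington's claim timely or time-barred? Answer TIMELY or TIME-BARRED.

TIME-BARRED

The limitation period began to run on 2019-01-03.
3 years from 2019-01-03 is 2022-01-03.
The plaintiff's legal incapacity from 2020-04-04 to 2020-07-27 tolled the period for 114 days, extending the deadline to 2022-04-27.
Because the defendant's absence from the jurisdiction ran from 2021-09-11 to 2022-08-11, the deadline is extended by 334 days to 2023-03-27.
Harrington filed on 2023-05-18, after the 2023-03-27 deadline, so the action is time-barred.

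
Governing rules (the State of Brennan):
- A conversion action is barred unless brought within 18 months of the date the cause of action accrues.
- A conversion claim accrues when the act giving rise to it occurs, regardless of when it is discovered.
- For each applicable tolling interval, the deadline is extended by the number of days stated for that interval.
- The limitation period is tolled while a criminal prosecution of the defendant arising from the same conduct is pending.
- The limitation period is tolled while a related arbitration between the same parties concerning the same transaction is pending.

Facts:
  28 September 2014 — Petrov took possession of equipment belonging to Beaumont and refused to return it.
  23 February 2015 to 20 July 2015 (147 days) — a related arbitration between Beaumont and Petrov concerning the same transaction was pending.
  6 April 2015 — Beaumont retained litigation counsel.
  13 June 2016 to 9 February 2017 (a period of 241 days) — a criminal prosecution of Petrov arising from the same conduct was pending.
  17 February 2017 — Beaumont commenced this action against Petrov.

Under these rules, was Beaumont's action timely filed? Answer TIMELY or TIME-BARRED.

TIMELY

The claim accrued on 28 September 2014, when the wrongful act occurred.
The untolled deadline — 18 months after 28 September 2014 — is 28 March 2016.
The period was tolled for 147 days by the pending related arbitration (23 February 2015 to 20 July 2015), pushing the deadline to 22 August 2016.
The pending criminal prosecution from 13 June 2016 to 9 February 2017 tolled the period for 241 days, extending the deadline to 20 April 2017.
The other events in the timeline have no effect on the limitation period under the stated rules.
Beaumont filed on 17 February 2017, before the 20 April 2017 deadline, so the action is timely.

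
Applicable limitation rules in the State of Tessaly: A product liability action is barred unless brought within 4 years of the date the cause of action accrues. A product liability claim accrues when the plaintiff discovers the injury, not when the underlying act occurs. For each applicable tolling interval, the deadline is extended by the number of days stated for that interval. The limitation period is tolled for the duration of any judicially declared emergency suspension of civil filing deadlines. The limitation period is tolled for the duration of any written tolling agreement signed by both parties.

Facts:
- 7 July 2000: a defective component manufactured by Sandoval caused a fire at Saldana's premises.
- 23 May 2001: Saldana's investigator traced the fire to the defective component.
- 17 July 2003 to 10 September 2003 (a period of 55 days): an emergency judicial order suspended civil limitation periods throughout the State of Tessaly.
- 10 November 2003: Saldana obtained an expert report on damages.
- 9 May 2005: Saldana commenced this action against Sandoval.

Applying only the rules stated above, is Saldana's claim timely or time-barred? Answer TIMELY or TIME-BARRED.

Accrual is tied to discovery, so the period began on 23 May 2001 rather than on 7 July 2000 when the act occurred.
The untolled deadline — 4 years after 23 May 2001 — is 23 May 2005.
Because the emergency suspension of filing deadlines ran from 17 July 2003 to 10 September 2003, the deadline is extended by 55 days to 17 July 2005.
The other events in the timeline have no effect on the limitation period under the stated rules.
Saldana filed on 9 May 2005, before the 17 July 2005 deadline, so the action is timely.

TIMELY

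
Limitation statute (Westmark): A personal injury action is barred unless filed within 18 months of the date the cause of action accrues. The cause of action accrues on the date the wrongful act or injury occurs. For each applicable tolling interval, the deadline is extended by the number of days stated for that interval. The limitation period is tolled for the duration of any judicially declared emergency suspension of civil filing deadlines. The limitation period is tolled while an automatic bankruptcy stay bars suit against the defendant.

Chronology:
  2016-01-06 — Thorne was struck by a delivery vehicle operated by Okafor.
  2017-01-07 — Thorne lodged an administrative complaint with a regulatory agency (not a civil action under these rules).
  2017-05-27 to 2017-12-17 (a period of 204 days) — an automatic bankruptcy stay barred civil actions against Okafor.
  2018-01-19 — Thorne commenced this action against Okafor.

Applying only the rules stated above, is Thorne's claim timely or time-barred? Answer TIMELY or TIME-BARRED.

The claim accrued on 2016-01-06, when the wrongful act occurred.
Adding the 18 months base period to 2016-01-06 gives a deadline of 2017-07-06, before any tolling.
Because the automatic bankruptcy stay ran from 2017-05-27 to 2017-12-17, the deadline is extended by 204 days to 2018-01-26.
Nothing else in the chronology tolls or restarts the period.
Thorne filed on 2018-01-19, before the 2018-01-26 deadline, so the action is timely.

TIMELY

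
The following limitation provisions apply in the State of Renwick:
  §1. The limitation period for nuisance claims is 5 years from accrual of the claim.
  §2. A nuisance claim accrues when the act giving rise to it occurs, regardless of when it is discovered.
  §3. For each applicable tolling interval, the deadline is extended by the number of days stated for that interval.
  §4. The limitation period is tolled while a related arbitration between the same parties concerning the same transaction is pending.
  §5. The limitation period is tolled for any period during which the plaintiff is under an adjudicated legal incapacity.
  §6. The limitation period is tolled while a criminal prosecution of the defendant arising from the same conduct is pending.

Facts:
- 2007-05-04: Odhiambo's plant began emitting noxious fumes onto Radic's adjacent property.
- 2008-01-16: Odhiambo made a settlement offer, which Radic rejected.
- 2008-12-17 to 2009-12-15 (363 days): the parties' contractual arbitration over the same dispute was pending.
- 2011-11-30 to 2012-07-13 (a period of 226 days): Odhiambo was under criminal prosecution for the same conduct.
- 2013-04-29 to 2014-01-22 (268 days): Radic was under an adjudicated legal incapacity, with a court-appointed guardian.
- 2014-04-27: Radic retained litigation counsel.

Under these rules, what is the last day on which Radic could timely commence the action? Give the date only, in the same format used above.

2014-09-08

The claim accrued on 2007-05-04, the date of the act.
The untolled deadline — 5 years after 2007-05-04 — is 2012-05-04.
Because the pending related arbitration ran from 2008-12-17 to 2009-12-15, the deadline is extended by 363 days to 2013-05-02.
Because the pending criminal prosecution ran from 2011-11-30 to 2012-07-13, the deadline is extended by 226 days to 2013-12-14.
Because the plaintiff's legal incapacity ran from 2013-04-29 to 2014-01-22, the deadline is extended by 268 days to 2014-09-08.
None of the other events listed affects the running of the period under the stated rules.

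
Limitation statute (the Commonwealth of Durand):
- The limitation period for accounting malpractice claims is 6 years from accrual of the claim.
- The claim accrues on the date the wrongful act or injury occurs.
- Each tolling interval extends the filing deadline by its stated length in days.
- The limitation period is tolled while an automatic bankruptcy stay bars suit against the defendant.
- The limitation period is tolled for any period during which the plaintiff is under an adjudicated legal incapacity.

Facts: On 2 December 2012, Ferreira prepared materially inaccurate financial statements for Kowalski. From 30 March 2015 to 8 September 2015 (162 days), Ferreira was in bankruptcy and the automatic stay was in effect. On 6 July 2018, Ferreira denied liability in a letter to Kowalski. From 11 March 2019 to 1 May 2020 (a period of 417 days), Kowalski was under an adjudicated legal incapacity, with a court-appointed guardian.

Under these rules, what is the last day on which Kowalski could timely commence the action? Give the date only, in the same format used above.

3 July 2020

The claim accrued on 2 December 2012, the date of the act.
Adding the 6 years base period to 2 December 2012 gives a deadline of 2 December 2018, before any tolling.
Because the automatic bankruptcy stay ran from 30 March 2015 to 8 September 2015, the deadline is extended by 162 days to 13 May 2019.
The period was tolled for 417 days by the plaintiff's legal incapacity (11 March 2019 to 1 May 2020), pushing the deadline to 3 July 2020.
The other events in the timeline have no effect on the limitation period under the stated rules.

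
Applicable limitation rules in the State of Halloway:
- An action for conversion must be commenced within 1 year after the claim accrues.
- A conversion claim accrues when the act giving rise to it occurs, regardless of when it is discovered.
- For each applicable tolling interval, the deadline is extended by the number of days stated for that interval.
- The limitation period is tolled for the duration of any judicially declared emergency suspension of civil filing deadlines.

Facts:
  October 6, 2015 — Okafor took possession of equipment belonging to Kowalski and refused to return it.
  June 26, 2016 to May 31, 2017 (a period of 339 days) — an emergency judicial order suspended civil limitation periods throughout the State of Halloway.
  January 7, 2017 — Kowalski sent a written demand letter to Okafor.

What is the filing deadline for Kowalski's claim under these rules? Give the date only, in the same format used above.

September 10, 2017

The claim accrued on October 6, 2015, when the wrongful act occurred.
Adding the 1 year base period to October 6, 2015 gives a deadline of October 6, 2016, before any tolling.
The period was tolled for 339 days by the emergency suspension of filing deadlines (June 26, 2016 to May 31, 2017), pushing the deadline to September 10, 2017.
None of the other events listed affects the running of the period under the stated rules.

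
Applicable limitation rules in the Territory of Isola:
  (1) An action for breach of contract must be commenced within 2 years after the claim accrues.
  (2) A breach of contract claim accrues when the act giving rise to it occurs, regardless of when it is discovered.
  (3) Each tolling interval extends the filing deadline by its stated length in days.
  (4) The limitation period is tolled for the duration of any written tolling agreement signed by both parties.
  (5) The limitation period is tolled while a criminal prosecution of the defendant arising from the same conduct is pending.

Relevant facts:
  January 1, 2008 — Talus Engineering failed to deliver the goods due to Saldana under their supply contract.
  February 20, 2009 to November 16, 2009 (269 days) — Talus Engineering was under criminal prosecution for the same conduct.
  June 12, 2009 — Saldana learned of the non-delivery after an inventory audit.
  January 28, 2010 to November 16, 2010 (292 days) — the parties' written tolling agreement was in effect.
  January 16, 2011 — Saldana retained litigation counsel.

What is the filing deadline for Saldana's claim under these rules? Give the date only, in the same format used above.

July 16, 2011

The claim accrued on January 1, 2008, when the wrongful act occurred; under the stated occurrence rule the June 12, 2009 discovery does not delay accrual.
The untolled deadline — 2 years after January 1, 2008 — is January 1, 2010.
The pending criminal prosecution from February 20, 2009 to November 16, 2009 tolled the period for 269 days, extending the deadline to September 27, 2010.
The period was tolled for 292 days by the written tolling agreement (January 28, 2010 to November 16, 2010), pushing the deadline to July 16, 2011.
None of the other events listed affects the running of the period under the stated rules.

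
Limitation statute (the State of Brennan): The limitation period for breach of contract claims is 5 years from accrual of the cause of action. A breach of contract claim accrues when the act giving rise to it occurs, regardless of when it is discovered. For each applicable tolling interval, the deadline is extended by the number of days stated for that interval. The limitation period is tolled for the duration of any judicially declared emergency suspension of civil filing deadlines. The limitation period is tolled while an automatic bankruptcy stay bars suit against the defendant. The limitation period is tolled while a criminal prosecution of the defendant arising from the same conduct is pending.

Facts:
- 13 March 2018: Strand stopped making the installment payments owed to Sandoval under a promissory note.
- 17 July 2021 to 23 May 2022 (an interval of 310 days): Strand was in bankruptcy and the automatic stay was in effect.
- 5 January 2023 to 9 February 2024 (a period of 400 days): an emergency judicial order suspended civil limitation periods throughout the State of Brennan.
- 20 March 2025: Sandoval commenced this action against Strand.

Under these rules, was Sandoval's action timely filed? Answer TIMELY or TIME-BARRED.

TIME-BARRED

The claim accrued on 13 March 2018, when the wrongful act occurred.
5 years from 13 March 2018 is 13 March 2023.
Because the automatic bankruptcy stay ran from 17 July 2021 to 23 May 2022, the deadline is extended by 310 days to 17 January 2024.
Because the emergency suspension of filing deadlines ran from 5 January 2023 to 9 February 2024, the deadline is extended by 400 days to 20 February 2025.
The 20 March 2025 filing falls after the 20 February 2025 deadline; the claim is time-barred.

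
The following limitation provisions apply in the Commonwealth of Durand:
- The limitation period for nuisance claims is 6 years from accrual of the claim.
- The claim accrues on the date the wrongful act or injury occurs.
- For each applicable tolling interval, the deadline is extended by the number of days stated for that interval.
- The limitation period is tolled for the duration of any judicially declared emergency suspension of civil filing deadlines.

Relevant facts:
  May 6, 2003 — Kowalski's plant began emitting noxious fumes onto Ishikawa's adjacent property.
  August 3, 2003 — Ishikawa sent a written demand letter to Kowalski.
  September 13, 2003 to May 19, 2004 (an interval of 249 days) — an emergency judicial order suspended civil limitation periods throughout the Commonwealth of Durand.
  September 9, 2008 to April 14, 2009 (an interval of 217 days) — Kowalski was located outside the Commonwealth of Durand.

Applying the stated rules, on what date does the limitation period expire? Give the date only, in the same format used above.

The claim accrued on May 6, 2003, the date of the act.
Adding the 6 years base period to May 6, 2003 gives a deadline of May 6, 2009, before any tolling.
The period was tolled for 249 days by the emergency suspension of filing deadlines (September 13, 2003 to May 19, 2004), pushing the deadline to January 10, 2010.
No stated provision tolls the period for the defendant's absence, so the interval from September 9, 2008 to April 14, 2009 has no effect on the deadline.
The other events in the timeline have no effect on the limitation period under the stated rules.

January 10, 2010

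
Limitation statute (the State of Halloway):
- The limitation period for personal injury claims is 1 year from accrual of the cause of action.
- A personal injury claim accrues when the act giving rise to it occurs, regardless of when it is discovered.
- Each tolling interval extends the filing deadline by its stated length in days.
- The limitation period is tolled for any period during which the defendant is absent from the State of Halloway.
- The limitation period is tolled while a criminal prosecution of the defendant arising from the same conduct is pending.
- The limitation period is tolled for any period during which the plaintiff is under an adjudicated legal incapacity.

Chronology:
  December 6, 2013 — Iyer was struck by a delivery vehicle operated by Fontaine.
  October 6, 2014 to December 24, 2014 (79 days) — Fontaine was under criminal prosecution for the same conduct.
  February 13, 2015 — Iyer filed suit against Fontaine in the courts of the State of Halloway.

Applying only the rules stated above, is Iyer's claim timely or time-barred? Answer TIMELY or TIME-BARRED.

The cause of action accrued on December 6, 2013, the date of the act.
Adding the 1 year base period to December 6, 2013 gives a deadline of December 6, 2014, before any tolling.
The pending criminal prosecution from October 6, 2014 to December 24, 2014 tolled the period for 79 days, extending the deadline to February 23, 2015.
Filing on February 13, 2015 beat the February 23, 2015 deadline — the action is timely.

TIMELY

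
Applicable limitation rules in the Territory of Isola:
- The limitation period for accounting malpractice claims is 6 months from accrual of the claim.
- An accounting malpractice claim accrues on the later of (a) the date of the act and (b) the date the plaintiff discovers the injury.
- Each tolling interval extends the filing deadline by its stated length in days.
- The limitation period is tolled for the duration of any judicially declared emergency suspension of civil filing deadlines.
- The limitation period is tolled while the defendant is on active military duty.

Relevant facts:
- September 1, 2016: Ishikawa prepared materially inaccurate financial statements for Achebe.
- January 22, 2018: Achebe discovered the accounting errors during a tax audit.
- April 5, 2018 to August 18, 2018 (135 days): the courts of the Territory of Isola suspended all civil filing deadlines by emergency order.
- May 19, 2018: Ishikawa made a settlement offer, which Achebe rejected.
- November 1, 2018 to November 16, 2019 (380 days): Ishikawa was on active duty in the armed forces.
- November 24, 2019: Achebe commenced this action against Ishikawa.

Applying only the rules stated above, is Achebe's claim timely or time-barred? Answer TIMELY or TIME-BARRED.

The claim accrued on January 22, 2018 — the later of the September 1, 2016 act and the January 22, 2018 discovery.
Adding the 6 months base period to January 22, 2018 gives a deadline of July 22, 2018, before any tolling.
The emergency suspension of filing deadlines from April 5, 2018 to August 18, 2018 tolled the period for 135 days, extending the deadline to December 4, 2018.
The period was tolled for 380 days by the defendant's active military service (November 1, 2018 to November 16, 2019), pushing the deadline to December 19, 2019.
The other events in the timeline have no effect on the limitation period under the stated rules.
Achebe filed on November 24, 2019, before the December 19, 2019 deadline, so the action is timely.

TIMELY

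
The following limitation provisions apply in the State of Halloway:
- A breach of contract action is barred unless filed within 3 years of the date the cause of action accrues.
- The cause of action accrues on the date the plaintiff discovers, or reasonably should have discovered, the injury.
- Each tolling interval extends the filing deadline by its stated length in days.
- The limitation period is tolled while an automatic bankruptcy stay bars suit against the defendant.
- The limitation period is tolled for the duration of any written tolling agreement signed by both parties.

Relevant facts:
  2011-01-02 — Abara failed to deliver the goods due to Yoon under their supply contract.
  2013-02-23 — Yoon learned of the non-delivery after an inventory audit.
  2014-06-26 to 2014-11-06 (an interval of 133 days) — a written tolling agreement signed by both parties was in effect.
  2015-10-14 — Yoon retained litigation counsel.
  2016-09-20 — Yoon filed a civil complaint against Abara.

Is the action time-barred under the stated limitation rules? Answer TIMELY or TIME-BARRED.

TIME-BARRED

The claim did not accrue until Yoon discovered the injury on 2013-02-23; the 2011-01-02 act date does not start the clock under the stated rule.
3 years from 2013-02-23 is 2016-02-23.
The period was tolled for 133 days by the written tolling agreement (2014-06-26 to 2014-11-06), pushing the deadline to 2016-07-05.
Nothing else in the chronology tolls or restarts the period.
The 2016-09-20 filing falls after the 2016-07-05 deadline; the claim is time-barred.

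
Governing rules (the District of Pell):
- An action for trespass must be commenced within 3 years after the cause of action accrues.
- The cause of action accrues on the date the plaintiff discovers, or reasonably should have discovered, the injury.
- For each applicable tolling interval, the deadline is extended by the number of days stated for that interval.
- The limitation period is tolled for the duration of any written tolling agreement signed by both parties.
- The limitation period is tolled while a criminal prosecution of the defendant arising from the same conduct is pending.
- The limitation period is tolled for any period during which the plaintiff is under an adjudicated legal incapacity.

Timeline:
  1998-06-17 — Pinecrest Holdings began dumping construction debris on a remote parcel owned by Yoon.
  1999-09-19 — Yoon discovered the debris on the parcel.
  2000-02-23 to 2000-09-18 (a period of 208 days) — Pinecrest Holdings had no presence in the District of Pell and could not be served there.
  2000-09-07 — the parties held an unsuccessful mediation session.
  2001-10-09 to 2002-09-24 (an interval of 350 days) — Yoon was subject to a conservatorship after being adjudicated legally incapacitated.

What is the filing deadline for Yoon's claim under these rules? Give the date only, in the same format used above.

2003-09-04

The claim did not accrue until Yoon discovered the injury on 1999-09-19; the 1998-06-17 act date does not start the clock under the stated rule.
3 years from 1999-09-19 is 2002-09-19.
The period was tolled for 350 days by the plaintiff's legal incapacity (2001-10-09 to 2002-09-24), pushing the deadline to 2003-09-04.
Although the defendant's absence ran from 2000-02-23 to 2000-09-18, the stated rules do not make that a tolling event, so it is disregarded.
Nothing else in the chronology tolls or restarts the period.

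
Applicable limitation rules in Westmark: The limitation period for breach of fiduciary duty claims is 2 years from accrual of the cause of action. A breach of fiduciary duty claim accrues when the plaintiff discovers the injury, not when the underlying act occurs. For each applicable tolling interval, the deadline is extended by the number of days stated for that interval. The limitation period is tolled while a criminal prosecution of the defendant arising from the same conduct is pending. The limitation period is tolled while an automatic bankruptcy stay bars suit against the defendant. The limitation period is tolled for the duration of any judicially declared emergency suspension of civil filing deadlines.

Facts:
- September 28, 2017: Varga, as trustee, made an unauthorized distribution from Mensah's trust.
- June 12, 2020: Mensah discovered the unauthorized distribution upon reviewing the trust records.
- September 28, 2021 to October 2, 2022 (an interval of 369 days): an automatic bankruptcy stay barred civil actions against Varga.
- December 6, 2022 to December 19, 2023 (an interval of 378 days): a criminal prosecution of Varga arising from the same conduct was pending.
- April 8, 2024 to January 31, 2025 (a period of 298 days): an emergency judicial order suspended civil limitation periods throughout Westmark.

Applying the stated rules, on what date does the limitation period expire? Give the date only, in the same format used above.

April 22, 2025

The claim did not accrue until Mensah discovered the injury on June 12, 2020; the September 28, 2017 act date does not start the clock under the stated rule.
Adding the 2 years base period to June 12, 2020 gives a deadline of June 12, 2022, before any tolling.
The automatic bankruptcy stay from September 28, 2021 to October 2, 2022 tolled the period for 369 days, extending the deadline to June 16, 2023.
The pending criminal prosecution from December 6, 2022 to December 19, 2023 tolled the period for 378 days, extending the deadline to June 28, 2024.
Because the emergency suspension of filing deadlines ran from April 8, 2024 to January 31, 2025, the deadline is extended by 298 days to April 22, 2025.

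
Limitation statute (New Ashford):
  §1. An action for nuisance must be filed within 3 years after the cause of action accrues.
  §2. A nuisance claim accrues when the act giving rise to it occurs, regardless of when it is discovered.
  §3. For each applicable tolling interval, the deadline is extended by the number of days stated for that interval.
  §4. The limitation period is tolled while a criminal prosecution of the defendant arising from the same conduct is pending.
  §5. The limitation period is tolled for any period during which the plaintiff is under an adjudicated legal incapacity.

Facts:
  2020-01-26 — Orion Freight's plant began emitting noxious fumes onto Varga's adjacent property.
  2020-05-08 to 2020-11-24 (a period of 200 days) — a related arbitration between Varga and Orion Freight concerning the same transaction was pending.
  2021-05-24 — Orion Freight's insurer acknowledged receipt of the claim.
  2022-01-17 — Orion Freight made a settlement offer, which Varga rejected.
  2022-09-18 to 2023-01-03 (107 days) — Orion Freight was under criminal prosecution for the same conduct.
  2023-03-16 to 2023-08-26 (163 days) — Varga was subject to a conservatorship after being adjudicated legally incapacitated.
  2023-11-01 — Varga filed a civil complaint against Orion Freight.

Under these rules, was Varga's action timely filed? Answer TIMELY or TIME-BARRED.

TIME-BARRED

The claim accrued on 2020-01-26, when the wrongful act occurred.
Adding the 3 years base period to 2020-01-26 gives a deadline of 2023-01-26, before any tolling.
The pending criminal prosecution from 2022-09-18 to 2023-01-03 tolled the period for 107 days, extending the deadline to 2023-05-13.
The period was tolled for 163 days by the plaintiff's legal incapacity (2023-03-16 to 2023-08-26), pushing the deadline to 2023-10-23.
No stated provision tolls the period for a pending arbitration, so the interval from 2020-05-08 to 2020-11-24 has no effect on the deadline.
Nothing else in the chronology tolls or restarts the period.
Varga filed on 2023-11-01, after the 2023-10-23 deadline, so the action is time-barred.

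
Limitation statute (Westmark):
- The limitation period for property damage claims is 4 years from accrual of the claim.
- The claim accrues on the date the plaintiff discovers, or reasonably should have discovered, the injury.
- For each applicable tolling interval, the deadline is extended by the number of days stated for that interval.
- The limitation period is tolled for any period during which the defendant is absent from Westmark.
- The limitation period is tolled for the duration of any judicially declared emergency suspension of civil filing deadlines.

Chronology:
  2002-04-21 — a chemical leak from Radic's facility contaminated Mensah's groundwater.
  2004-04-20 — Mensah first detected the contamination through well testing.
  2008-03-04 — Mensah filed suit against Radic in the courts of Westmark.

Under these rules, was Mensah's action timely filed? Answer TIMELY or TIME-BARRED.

TIMELY

The claim did not accrue until Mensah discovered the injury on 2004-04-20; the 2002-04-21 act date does not start the clock under the stated rule.
Adding the 4 years base period to 2004-04-20 gives a deadline of 2008-04-20, before any tolling.
The 2008-03-04 filing precedes the 2008-04-20 deadline; the claim is timely.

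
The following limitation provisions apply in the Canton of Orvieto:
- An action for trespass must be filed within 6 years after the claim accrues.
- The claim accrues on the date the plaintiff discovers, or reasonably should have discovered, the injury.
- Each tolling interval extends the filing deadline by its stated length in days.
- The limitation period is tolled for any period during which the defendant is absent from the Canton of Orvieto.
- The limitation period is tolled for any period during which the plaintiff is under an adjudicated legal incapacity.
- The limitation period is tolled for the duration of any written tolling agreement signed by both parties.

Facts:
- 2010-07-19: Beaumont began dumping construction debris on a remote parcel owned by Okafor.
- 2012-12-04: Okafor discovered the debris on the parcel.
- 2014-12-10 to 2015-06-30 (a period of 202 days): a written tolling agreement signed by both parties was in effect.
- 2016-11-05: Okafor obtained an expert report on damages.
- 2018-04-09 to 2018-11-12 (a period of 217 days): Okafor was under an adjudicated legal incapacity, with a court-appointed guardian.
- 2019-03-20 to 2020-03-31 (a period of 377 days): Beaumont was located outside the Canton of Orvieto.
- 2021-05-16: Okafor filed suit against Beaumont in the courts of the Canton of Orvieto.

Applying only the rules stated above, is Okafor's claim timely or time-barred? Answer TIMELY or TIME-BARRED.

Accrual is tied to discovery, so the period began on 2012-12-04 rather than on 2010-07-19 when the act occurred.
Adding the 6 years base period to 2012-12-04 gives a deadline of 2018-12-04, before any tolling.
Because the written tolling agreement ran from 2014-12-10 to 2015-06-30, the deadline is extended by 202 days to 2019-06-24.
The period was tolled for 217 days by the plaintiff's legal incapacity (2018-04-09 to 2018-11-12), pushing the deadline to 2020-01-27.
The period was tolled for 377 days by the defendant's absence from the jurisdiction (2019-03-20 to 2020-03-31), pushing the deadline to 2021-02-07.
The other events in the timeline have no effect on the limitation period under the stated rules.
Filing on 2021-05-16 missed the 2021-02-07 deadline — the action is time-barred.

TIME-BARRED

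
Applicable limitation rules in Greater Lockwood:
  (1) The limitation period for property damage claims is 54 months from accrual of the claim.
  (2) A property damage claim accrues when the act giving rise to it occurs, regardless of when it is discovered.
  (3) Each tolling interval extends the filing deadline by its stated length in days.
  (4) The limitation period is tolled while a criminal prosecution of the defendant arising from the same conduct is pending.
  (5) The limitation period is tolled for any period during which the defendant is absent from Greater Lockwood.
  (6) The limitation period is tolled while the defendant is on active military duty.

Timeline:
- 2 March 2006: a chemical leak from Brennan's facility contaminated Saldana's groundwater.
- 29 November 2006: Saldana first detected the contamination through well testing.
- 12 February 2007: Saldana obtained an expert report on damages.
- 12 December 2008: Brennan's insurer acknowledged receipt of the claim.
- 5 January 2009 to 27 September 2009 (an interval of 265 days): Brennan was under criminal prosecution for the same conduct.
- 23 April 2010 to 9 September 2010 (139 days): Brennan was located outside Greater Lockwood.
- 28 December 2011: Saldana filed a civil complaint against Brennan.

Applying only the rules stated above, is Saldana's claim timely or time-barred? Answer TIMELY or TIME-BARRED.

Accrual is governed by the date of the act, so the period began to run on 2 March 2006; the later discovery on 29 November 2006 is irrelevant under the stated rule.
The untolled deadline — 54 months after 2 March 2006 — is 2 September 2010.
The period was tolled for 265 days by the pending criminal prosecution (5 January 2009 to 27 September 2009), pushing the deadline to 25 May 2011.
The period was tolled for 139 days by the defendant's absence from the jurisdiction (23 April 2010 to 9 September 2010), pushing the deadline to 11 October 2011.
Nothing else in the chronology tolls or restarts the period.
Saldana filed on 28 December 2011, after the 11 October 2011 deadline, so the action is time-barred.

TIME-BARRED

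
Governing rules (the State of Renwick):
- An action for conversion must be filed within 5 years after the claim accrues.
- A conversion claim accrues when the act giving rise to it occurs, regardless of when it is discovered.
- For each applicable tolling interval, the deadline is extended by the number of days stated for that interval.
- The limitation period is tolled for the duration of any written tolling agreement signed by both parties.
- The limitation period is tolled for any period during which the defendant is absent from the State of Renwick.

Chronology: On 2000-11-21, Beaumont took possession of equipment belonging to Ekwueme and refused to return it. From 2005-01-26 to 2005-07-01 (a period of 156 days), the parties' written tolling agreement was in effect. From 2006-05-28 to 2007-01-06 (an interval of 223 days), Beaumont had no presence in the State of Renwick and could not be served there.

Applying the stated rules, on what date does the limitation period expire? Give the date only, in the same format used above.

2006-04-26

The claim accrued on 2000-11-21, the date of the act.
Adding the 5 years base period to 2000-11-21 gives a deadline of 2005-11-21, before any tolling.
Because the written tolling agreement ran from 2005-01-26 to 2005-07-01, the deadline is extended by 156 days to 2006-04-26.
By the time the defendant's absence from the jurisdiction began on 2006-05-28, the limitation period had already expired on 2006-04-26; that interval cannot revive it.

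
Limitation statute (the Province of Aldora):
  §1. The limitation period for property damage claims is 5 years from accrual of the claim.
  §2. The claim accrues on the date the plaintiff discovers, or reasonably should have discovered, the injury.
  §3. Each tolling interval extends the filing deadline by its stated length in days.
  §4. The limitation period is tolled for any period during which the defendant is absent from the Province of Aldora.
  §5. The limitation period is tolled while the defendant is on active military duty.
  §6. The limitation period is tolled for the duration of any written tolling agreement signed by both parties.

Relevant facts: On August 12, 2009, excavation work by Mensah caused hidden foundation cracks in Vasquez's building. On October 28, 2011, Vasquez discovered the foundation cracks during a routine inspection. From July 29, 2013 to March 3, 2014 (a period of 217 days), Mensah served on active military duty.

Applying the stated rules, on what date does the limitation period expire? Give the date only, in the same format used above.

The claim did not accrue until Vasquez discovered the injury on October 28, 2011; the August 12, 2009 act date does not start the clock under the stated rule.
The untolled deadline — 5 years after October 28, 2011 — is October 28, 2016.
The period was tolled for 217 days by the defendant's active military service (July 29, 2013 to March 3, 2014), pushing the deadline to June 2, 2017.

June 2, 2017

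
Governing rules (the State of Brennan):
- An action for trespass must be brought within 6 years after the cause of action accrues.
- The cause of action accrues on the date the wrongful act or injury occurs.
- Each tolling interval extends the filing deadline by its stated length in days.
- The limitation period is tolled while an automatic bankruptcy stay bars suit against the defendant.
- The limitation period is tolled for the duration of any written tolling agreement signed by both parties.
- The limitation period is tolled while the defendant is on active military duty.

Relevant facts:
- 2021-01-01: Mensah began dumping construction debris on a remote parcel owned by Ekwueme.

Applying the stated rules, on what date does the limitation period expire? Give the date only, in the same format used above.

The cause of action accrued on 2021-01-01, the date of the act.
The untolled deadline — 6 years after 2021-01-01 — is 2027-01-01.

2027-01-01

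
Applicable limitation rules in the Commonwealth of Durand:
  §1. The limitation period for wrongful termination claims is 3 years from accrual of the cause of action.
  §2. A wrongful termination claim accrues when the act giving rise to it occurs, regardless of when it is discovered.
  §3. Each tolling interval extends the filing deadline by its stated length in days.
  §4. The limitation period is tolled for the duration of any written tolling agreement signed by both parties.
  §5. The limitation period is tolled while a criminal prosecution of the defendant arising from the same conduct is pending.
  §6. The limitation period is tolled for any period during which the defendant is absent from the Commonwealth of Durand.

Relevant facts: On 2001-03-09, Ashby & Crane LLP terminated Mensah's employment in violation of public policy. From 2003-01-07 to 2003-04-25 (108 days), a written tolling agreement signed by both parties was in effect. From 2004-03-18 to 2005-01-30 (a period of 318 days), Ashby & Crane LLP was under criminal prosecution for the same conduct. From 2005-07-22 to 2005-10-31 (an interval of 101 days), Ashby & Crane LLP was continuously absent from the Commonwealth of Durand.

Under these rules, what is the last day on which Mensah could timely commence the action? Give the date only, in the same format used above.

2005-05-09

The limitation period began to run on 2001-03-09.
The untolled deadline — 3 years after 2001-03-09 — is 2004-03-09.
Because the written tolling agreement ran from 2003-01-07 to 2003-04-25, the deadline is extended by 108 days to 2004-06-25.
The period was tolled for 318 days by the pending criminal prosecution (2004-03-18 to 2005-01-30), pushing the deadline to 2005-05-09.
The defendant's absence from the jurisdiction from 2005-07-22 to 2005-10-31 began after the period had already run on 2005-05-09, so it has no tolling effect.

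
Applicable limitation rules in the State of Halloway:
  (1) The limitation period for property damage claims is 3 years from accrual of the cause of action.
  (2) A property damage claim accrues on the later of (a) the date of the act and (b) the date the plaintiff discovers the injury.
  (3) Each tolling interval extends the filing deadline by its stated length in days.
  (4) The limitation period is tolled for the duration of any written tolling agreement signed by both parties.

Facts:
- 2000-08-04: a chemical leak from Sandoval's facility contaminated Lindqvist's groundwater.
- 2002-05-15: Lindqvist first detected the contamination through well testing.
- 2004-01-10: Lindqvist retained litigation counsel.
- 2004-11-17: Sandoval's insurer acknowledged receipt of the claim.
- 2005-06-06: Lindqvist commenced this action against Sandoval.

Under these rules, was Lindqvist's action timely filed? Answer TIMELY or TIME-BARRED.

The claim accrued on 2002-05-15 — the later of the 2000-08-04 act and the 2002-05-15 discovery.
Adding the 3 years base period to 2002-05-15 gives a deadline of 2005-05-15, before any tolling.
None of the other events listed affects the running of the period under the stated rules.
The 2005-06-06 filing falls after the 2005-05-15 deadline; the claim is time-barred.

TIME-BARRED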